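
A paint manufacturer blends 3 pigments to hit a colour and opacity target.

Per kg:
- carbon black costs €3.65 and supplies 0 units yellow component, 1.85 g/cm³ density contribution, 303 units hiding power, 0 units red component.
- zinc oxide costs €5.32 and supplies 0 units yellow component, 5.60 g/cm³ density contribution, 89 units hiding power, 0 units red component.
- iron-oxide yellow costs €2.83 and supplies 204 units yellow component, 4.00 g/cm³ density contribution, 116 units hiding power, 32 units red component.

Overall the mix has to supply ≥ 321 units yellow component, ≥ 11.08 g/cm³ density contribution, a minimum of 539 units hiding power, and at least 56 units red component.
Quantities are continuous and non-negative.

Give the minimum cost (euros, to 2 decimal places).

Let x1 = kg of carbon black, x2 = kg of zinc oxide, x3 = kg of iron-oxide yellow.
Minimize 3.65x1 + 5.32x2 + 2.83x3 subject to:
  204x3 ≥ 321   (yellow component)
  1.85x1 + 5.6x2 + 4x3 ≥ 11.08   (density contribution)
  303x1 + 89x2 + 116x3 ≥ 539   (hiding power)
  32x3 ≥ 56   (red component)
  x1, x2, x3 ≥ 0.
The optimal basis is {carbon black, iron-oxide yellow}; zinc oxide drops out. There the density contribution and hiding power constraints are tight.
Optimal quantities: carbon black = 0.873 kg, iron-oxide yellow = 2.366 kg.
Total cost: 3.65·0.873 + 2.83·2.366 = 9.8822.

€9.88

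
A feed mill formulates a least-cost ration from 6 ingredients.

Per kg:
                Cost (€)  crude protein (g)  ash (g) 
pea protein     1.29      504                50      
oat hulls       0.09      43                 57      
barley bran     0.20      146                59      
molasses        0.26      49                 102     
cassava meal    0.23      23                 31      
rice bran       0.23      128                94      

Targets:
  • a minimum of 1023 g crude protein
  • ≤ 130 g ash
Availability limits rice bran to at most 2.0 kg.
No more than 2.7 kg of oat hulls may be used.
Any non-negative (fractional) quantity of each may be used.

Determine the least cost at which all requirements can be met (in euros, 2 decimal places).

Let x1 = kg of pea protein, x2 = kg of oat hulls, x3 = kg of barley bran, x4 = kg of molasses, x5 = kg of cassava meal, x6 = kg of rice bran.
Minimise 1.29x1 + 0.09x2 + 0.2x3 + 0.26x4 + 0.23x5 + 0.23x6 s.t.:
  504x1 + 43x2 + 146x3 + 49x4 + 23x5 + 128x6 ≥ 1023   (crude protein)
  50x1 + 57x2 + 59x3 + 102x4 + 31x5 + 94x6 ≤ 130   (ash)
  x6 ≤ 2
  x2 ≤ 2.7
  x1, x2, x3, x4, x5, x6 ≥ 0.
The cheapest feasible vertex uses only pea protein, barley bran; oat hulls, molasses, cassava meal, rice bran are not used. Binding constraints: crude protein and ash.
That vertex is x1 = 1.844, x3 = 0.6405.
Cost = 1.29·1.844 + 0.2·0.6405 = 2.5069.

€2.51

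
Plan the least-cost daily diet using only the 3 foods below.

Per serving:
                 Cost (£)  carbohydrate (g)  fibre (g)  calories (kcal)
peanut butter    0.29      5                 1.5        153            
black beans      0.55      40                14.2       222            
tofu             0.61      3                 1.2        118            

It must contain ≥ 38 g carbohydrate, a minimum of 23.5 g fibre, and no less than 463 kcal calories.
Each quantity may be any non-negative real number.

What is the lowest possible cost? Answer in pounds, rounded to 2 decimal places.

£1.08

Let x1 = servings of peanut butter, x2 = servings of black beans, x3 = servings of tofu.
Minimize 0.29x1 + 0.55x2 + 0.61x3 with:
  5x1 + 40x2 + 3x3 ≥ 38   (carbohydrate)
  1.5x1 + 14.2x2 + 1.2x3 ≥ 23.5   (fibre)
  153x1 + 222x2 + 118x3 ≥ 463   (calories)
  x1, x2, x3 ≥ 0.
The minimum-cost mix takes nothing from tofu — only peanut butter, black beans. The fibre and calories requirements are met with equality.
That vertex is x1 = 0.738, x2 = 1.577.
Cost = 0.29·0.738 + 0.55·1.577 = 1.0814.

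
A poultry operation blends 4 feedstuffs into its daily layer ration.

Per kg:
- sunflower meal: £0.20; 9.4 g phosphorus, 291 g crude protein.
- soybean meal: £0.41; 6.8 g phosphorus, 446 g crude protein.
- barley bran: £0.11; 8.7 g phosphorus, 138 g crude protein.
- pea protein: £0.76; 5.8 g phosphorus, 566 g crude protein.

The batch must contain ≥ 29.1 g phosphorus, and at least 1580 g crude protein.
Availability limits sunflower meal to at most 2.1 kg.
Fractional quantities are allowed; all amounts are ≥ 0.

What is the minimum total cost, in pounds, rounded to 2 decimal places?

Let x1 = kg of sunflower meal, x2 = kg of soybean meal, x3 = kg of barley bran, x4 = kg of pea protein.
Minimize 0.2x1 + 0.41x2 + 0.11x3 + 0.76x4 with:
  9.4x1 + 6.8x2 + 8.7x3 + 5.8x4 ≥ 29.1   (phosphorus)
  291x1 + 446x2 + 138x3 + 566x4 ≥ 1580   (crude protein)
  x1 ≤ 2.1
  x1, x2, x3, x4 ≥ 0.
The minimum-cost mix takes nothing from soybean meal, pea protein — only sunflower meal, barley bran. There the crude protein and the sunflower meal cap constraints are tight.
So sunflower meal = 2.1 kg, barley bran = 7.021 kg.
Objective = 0.2·2.1 + 0.11·7.021 = 1.1923.

£1.19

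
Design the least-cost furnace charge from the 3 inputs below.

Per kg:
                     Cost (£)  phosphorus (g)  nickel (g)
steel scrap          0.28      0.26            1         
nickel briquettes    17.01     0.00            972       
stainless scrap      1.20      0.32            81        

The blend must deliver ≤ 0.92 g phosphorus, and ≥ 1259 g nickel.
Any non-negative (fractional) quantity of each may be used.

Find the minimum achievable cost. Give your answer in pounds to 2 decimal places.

Treat it as an LP. Let x1 = kg of steel scrap, x2 = kg of nickel briquettes, x3 = kg of stainless scrap.
Minimize 0.28x1 + 17.01x2 + 1.2x3 s.t.:
  0.26x1 + 0.32x3 ≤ 0.92   (phosphorus)
  1x1 + 972x2 + 81x3 ≥ 1259   (nickel)
  x1, x2, x3 ≥ 0.
The cheapest feasible vertex uses only nickel briquettes, stainless scrap; steel scrap is not used. The phosphorus and nickel requirements are met with equality.
Solving gives x2 = 1.056, x3 = 2.875.
Total cost: 17.01·1.056 + 1.2·2.875 = 21.4126.

£21.41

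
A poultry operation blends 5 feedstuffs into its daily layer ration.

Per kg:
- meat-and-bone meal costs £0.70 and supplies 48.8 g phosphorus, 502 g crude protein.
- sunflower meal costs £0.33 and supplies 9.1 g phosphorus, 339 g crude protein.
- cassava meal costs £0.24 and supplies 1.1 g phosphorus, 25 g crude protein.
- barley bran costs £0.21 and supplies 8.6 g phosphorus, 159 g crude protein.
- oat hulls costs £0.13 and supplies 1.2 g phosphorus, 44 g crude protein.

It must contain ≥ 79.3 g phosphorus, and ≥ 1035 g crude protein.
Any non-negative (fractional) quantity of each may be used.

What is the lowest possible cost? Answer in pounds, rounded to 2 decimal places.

£1.32

This is a linear program. Let x1 = kg of meat-and-bone meal, x2 = kg of sunflower meal, x3 = kg of cassava meal, x4 = kg of barley bran, x5 = kg of oat hulls.
min 0.7x1 + 0.33x2 + 0.24x3 + 0.21x4 + 0.13x5 s.t.:
  48.8x1 + 9.1x2 + 1.1x3 + 8.6x4 + 1.2x5 ≥ 79.3   (phosphorus)
  502x1 + 339x2 + 25x3 + 159x4 + 44x5 ≥ 1035   (crude protein)
  x1, x2, x3, x4, x5 ≥ 0.
The optimal basis is {meat-and-bone meal, sunflower meal}; cassava meal, barley bran, oat hulls drop out. Binding constraints: phosphorus and crude protein.
So meat-and-bone meal = 1.458 kg, sunflower meal = 0.8935 kg.
Hence cost = 0.7·1.458 + 0.33·0.8935 = £1.3155.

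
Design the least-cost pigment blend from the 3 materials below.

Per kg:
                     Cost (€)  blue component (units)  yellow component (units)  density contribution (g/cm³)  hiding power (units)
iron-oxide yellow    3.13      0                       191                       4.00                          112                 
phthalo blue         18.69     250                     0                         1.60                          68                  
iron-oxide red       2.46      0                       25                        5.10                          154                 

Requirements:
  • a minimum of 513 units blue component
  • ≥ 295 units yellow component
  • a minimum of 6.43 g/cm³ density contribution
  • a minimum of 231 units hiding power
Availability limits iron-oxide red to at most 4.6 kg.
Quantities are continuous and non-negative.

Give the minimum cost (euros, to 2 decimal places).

€43.19

Let x1 = kg of iron-oxide yellow, x2 = kg of phthalo blue, x3 = kg of iron-oxide red.
Minimize 3.13x1 + 18.69x2 + 2.46x3 subject to:
  250x2 ≥ 513   (blue component)
  191x1 + 25x3 ≥ 295   (yellow component)
  4x1 + 1.6x2 + 5.1x3 ≥ 6.43   (density contribution)
  112x1 + 68x2 + 154x3 ≥ 231   (hiding power)
  x3 ≤ 4.6
  x1, x2, x3 ≥ 0.
The cheapest feasible vertex uses only iron-oxide yellow, phthalo blue; iron-oxide red is not used. The blue component and yellow component requirements are met with equality.
So iron-oxide yellow = 1.545 kg, phthalo blue = 2.052 kg.
Objective = 3.13·1.545 + 18.69·2.052 = 43.1877.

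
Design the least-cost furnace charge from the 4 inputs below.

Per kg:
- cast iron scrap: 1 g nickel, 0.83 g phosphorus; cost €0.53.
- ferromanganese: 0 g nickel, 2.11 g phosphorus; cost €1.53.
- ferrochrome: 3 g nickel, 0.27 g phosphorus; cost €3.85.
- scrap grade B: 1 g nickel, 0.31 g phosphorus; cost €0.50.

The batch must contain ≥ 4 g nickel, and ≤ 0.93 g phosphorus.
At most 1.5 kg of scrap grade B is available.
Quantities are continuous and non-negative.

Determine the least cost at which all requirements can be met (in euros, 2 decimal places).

€3.71

Set it up as a linear program. Let x1 = kg of cast iron scrap, x2 = kg of ferromanganese, x3 = kg of ferrochrome, x4 = kg of scrap grade B.
Minimize 0.53x1 + 1.53x2 + 3.85x3 + 0.5x4 s.t.:
  1x1 + 3x3 + 1x4 ≥ 4   (nickel)
  0.83x1 + 2.11x2 + 0.27x3 + 0.31x4 ≤ 0.93   (phosphorus)
  x4 ≤ 1.5
  x1, x2, x3, x4 ≥ 0.
The cheapest feasible vertex uses only cast iron scrap, ferrochrome, scrap grade B; ferromanganese is not used. Binding constraints: nickel, phosphorus, the scrap grade B cap.
Solving gives x1 = 0.3243, x3 = 0.7252, x4 = 1.5.
Hence cost = 0.53·0.3243 + 3.85·0.7252 + 0.5·1.5 = €3.7139.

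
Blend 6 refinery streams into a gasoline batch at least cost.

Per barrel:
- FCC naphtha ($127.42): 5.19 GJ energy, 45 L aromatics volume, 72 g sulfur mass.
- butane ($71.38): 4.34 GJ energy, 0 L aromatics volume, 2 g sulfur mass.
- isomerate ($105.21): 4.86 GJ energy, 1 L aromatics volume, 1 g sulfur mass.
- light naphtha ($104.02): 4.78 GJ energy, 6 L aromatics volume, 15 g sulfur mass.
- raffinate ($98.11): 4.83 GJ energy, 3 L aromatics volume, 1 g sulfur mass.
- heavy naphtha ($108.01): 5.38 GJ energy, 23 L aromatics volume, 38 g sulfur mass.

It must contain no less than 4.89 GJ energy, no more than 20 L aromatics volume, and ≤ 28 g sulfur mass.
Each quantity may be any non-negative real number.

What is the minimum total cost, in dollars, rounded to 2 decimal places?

$80.43

Treat it as an LP. Let x1 = barrels of FCC naphtha, x2 = barrels of butane, x3 = barrels of isomerate, x4 = barrels of light naphtha, x5 = barrels of raffinate, x6 = barrels of heavy naphtha.
Minimize 127.42x1 + 71.38x2 + 105.21x3 + 104.02x4 + 98.11x5 + 108.01x6 with:
  5.19x1 + 4.34x2 + 4.86x3 + 4.78x4 + 4.83x5 + 5.38x6 ≥ 4.89   (energy)
  45x1 + 1x3 + 6x4 + 3x5 + 23x6 ≤ 20   (aromatics volume)
  72x1 + 2x2 + 1x3 + 15x4 + 1x5 + 38x6 ≤ 28   (sulfur mass)
  x1, x2, x3, x4, x5, x6 ≥ 0.
The cheapest feasible vertex uses only butane; FCC naphtha, isomerate, light naphtha, raffinate, heavy naphtha are not used. The energy requirement is met with equality.
So butane = 1.12673 barrels.
Objective = 71.38·1.12673 = 80.4260.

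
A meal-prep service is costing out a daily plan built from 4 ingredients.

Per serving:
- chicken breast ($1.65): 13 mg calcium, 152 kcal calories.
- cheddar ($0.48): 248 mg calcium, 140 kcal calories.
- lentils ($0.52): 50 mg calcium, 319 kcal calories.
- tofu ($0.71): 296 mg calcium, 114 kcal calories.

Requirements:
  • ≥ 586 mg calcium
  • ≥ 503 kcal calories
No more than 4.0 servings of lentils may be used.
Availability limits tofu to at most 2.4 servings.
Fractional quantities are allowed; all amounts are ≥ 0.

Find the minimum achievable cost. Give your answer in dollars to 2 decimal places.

$1.38

Treat it as an LP. Let x1 = servings of chicken breast, x2 = servings of cheddar, x3 = servings of lentils, x4 = servings of tofu.
Minimise 1.65x1 + 0.48x2 + 0.52x3 + 0.71x4 s.t.:
  13x1 + 248x2 + 50x3 + 296x4 ≥ 586   (calcium)
  152x1 + 140x2 + 319x3 + 114x4 ≥ 503   (calories)
  x3 ≤ 4
  x4 ≤ 2.4
  x1, x2, x3, x4 ≥ 0.
The optimal basis is {cheddar, lentils}; chicken breast, tofu drop out. The calcium and calories requirements are met with equality.
So cheddar = 2.2435 servings, lentils = 0.59219 servings.
Hence cost = 0.48·2.2435 + 0.52·0.59219 = $1.3848.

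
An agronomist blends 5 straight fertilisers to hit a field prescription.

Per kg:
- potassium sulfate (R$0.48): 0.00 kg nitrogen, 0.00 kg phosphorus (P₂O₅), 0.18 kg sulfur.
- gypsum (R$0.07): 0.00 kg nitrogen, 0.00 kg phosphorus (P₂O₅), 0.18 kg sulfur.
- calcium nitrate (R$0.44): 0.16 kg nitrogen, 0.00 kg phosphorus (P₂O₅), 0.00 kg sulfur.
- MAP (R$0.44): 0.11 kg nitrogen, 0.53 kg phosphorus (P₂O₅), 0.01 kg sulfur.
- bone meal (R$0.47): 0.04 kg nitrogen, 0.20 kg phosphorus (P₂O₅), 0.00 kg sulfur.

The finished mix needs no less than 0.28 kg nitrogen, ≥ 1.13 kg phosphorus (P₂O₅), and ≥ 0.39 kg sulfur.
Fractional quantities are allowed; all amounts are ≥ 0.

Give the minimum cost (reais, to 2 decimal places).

R$1.21

This is a linear program. Let x1 = kg of potassium sulfate, x2 = kg of gypsum, x3 = kg of calcium nitrate, x4 = kg of MAP, x5 = kg of bone meal.
min 0.48x1 + 0.07x2 + 0.44x3 + 0.44x4 + 0.47x5 with:
  0.16x3 + 0.11x4 + 0.04x5 ≥ 0.28   (nitrogen)
  0.53x4 + 0.2x5 ≥ 1.13   (phosphorus (P₂O₅))
  0.18x1 + 0.18x2 + 0.01x4 ≥ 0.39   (sulfur)
  x1, x2, x3, x4, x5 ≥ 0.
At the optimum only gypsum, calcium nitrate, MAP are positive (potassium sulfate, bone meal = 0). There the nitrogen, phosphorus (P₂O₅), sulfur constraints are tight.
That vertex is x2 = 2.048, x3 = 0.2842, x4 = 2.132.
Cost = 0.07·2.048 + 0.44·0.2842 + 0.44·2.132 = 1.2065.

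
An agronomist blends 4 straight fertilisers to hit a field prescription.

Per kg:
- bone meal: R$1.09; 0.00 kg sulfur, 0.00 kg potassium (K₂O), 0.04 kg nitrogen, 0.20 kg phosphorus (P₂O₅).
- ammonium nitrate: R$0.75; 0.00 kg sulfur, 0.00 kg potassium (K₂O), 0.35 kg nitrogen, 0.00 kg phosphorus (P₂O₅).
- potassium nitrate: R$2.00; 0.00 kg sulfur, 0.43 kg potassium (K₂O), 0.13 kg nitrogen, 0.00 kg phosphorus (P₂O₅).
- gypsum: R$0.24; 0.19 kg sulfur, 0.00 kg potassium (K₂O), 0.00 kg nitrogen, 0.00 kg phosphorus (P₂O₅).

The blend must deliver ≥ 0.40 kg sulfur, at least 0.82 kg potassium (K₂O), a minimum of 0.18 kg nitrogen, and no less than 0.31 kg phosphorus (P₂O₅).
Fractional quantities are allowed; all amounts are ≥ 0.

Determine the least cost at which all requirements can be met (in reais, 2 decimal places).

Let x1 = kg of bone meal, x2 = kg of ammonium nitrate, x3 = kg of potassium nitrate, x4 = kg of gypsum.
min 1.09x1 + 0.75x2 + 2x3 + 0.24x4 with:
  0.19x4 ≥ 0.4   (sulfur)
  0.43x3 ≥ 0.82   (potassium (K₂O))
  0.04x1 + 0.35x2 + 0.13x3 ≥ 0.18   (nitrogen)
  0.2x1 ≥ 0.31   (phosphorus (P₂O₅))
  x1, x2, x3, x4 ≥ 0.
The minimum-cost mix takes nothing from ammonium nitrate — only bone meal, potassium nitrate, gypsum. There the sulfur, potassium (K₂O), phosphorus (P₂O₅) constraints are tight.
So bone meal = 1.55 kg, potassium nitrate = 1.907 kg, gypsum = 2.105 kg.
Objective = 1.09·1.55 + 2·1.907 + 0.24·2.105 = 6.0087.

R$6.01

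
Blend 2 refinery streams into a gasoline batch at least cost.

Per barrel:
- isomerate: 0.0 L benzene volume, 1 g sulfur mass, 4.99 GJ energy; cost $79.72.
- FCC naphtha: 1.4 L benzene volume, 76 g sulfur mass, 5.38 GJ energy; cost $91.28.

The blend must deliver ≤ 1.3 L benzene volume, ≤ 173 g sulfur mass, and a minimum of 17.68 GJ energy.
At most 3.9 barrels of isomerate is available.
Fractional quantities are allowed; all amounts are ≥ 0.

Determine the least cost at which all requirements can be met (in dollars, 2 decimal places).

Let x1 = barrels of isomerate, x2 = barrels of FCC naphtha.
Minimize 79.72x1 + 91.28x2 subject to:
  1.4x2 ≤ 1.3   (benzene volume)
  1x1 + 76x2 ≤ 173   (sulfur mass)
  4.99x1 + 5.38x2 ≥ 17.68   (energy)
  x1 ≤ 3.9
  x1, x2 ≥ 0.
At the optimum only isomerate is positive (FCC naphtha = 0). Binding constraint: energy.
Solving gives x1 = 3.543.
Total cost: 79.72·3.543 = 282.4480.

$282.45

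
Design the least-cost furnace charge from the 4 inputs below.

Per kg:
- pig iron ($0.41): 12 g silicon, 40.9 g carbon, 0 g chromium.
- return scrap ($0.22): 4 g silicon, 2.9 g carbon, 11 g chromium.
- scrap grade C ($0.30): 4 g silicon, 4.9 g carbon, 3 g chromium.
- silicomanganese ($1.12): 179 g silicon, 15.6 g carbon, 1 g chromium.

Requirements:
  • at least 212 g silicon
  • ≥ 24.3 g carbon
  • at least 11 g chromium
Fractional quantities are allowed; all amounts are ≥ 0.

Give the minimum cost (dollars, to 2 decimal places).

Let x1 = kg of pig iron, x2 = kg of return scrap, x3 = kg of scrap grade C, x4 = kg of silicomanganese.
Minimize 0.41x1 + 0.22x2 + 0.3x3 + 1.12x4 s.t.:
  12x1 + 4x2 + 4x3 + 179x4 ≥ 212   (silicon)
  40.9x1 + 2.9x2 + 4.9x3 + 15.6x4 ≥ 24.3   (carbon)
  11x2 + 3x3 + 1x4 ≥ 11   (chromium)
  x1, x2, x3, x4 ≥ 0.
The cheapest feasible vertex uses only pig iron, return scrap, silicomanganese; scrap grade C is not used. There the silicon, carbon, chromium constraints are tight.
Optimal quantities: pig iron = 0.08886 kg, return scrap = 0.8947 kg, silicomanganese = 1.158 kg.
Objective = 0.41·0.08886 + 0.22·0.8947 + 1.12·1.158 = 1.5302.

$1.53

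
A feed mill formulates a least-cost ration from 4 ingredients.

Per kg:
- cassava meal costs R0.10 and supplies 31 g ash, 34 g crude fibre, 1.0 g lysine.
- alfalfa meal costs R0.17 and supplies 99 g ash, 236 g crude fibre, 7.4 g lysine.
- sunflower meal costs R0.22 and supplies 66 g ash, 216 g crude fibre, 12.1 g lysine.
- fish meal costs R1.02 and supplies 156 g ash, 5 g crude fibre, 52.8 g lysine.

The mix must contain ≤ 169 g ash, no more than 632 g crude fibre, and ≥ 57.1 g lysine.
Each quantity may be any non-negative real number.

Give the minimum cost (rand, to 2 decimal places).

This is a linear program. Let x1 = kg of cassava meal, x2 = kg of alfalfa meal, x3 = kg of sunflower meal, x4 = kg of fish meal.
Minimise 0.1x1 + 0.17x2 + 0.22x3 + 1.02x4 with:
  31x1 + 99x2 + 66x3 + 156x4 ≤ 169   (ash)
  34x1 + 236x2 + 216x3 + 5x4 ≤ 632   (crude fibre)
  1x1 + 7.4x2 + 12.1x3 + 52.8x4 ≥ 57.1   (lysine)
  x1, x2, x3, x4 ≥ 0.
The optimal basis is {sunflower meal, fish meal}; cassava meal, alfalfa meal drop out. The ash and lysine requirements are met with equality.
Solving gives x3 = 0.009767, x4 = 1.079.
Cost = 0.22·0.009767 + 1.02·1.079 = 1.1027.

R1.10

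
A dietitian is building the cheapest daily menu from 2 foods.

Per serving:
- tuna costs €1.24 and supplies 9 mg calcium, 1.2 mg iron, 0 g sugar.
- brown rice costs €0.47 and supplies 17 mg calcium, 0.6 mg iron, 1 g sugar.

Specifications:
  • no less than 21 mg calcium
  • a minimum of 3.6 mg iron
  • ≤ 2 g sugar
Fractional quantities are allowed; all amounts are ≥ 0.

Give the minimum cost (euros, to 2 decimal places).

€3.42

Let x1 = servings of tuna, x2 = servings of brown rice.
Minimize 1.24x1 + 0.47x2 subject to:
  9x1 + 17x2 ≥ 21   (calcium)
  1.2x1 + 0.6x2 ≥ 3.6   (iron)
  1x2 ≤ 2   (sugar)
  x1, x2 ≥ 0.
Both inputs are positive at the optimum. Binding constraints: iron and sugar.
Solving gives x1 = 2, x2 = 2.
Total cost: 1.24·2 + 0.47·2 = 3.4200.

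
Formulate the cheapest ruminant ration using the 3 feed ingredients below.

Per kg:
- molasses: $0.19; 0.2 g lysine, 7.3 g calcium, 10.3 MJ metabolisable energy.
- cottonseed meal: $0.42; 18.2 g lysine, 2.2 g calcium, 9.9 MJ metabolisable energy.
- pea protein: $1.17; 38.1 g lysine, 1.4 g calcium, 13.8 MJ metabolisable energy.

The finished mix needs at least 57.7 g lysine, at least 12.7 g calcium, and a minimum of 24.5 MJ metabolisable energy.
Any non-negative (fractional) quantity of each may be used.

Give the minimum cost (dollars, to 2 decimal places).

$1.48

Let x1 = kg of molasses, x2 = kg of cottonseed meal, x3 = kg of pea protein.
Minimize 0.19x1 + 0.42x2 + 1.17x3 with:
  0.2x1 + 18.2x2 + 38.1x3 ≥ 57.7   (lysine)
  7.3x1 + 2.2x2 + 1.4x3 ≥ 12.7   (calcium)
  10.3x1 + 9.9x2 + 13.8x3 ≥ 24.5   (metabolisable energy)
  x1, x2, x3 ≥ 0.
At the optimum only molasses, cottonseed meal are positive (pea protein = 0). There the lysine and calcium constraints are tight.
Optimal quantities: molasses = 0.7869 kg, cottonseed meal = 3.162 kg.
Cost = 0.19·0.7869 + 0.42·3.162 = 1.4776.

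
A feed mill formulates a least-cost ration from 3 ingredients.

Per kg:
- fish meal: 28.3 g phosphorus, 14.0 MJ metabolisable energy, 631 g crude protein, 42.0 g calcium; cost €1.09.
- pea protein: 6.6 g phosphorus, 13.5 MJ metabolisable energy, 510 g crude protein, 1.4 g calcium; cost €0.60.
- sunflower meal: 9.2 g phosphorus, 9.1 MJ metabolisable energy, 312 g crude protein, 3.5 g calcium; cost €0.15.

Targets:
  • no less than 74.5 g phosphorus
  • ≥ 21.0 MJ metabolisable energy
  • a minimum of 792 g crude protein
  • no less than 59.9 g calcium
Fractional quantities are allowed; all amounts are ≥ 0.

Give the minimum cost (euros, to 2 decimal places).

Let x1 = kg of fish meal, x2 = kg of pea protein, x3 = kg of sunflower meal.
Minimize 1.09x1 + 0.6x2 + 0.15x3 with:
  28.3x1 + 6.6x2 + 9.2x3 ≥ 74.5   (phosphorus)
  14x1 + 13.5x2 + 9.1x3 ≥ 21   (metabolisable energy)
  631x1 + 510x2 + 312x3 ≥ 792   (crude protein)
  42x1 + 1.4x2 + 3.5x3 ≥ 59.9   (calcium)
  x1, x2, x3 ≥ 0.
The cheapest feasible vertex uses only fish meal, sunflower meal; pea protein is not used. There the phosphorus and calcium constraints are tight.
Solving gives x1 = 1.01, x3 = 4.99.
Total cost: 1.09·1.01 + 0.15·4.99 = 1.8494.

€1.85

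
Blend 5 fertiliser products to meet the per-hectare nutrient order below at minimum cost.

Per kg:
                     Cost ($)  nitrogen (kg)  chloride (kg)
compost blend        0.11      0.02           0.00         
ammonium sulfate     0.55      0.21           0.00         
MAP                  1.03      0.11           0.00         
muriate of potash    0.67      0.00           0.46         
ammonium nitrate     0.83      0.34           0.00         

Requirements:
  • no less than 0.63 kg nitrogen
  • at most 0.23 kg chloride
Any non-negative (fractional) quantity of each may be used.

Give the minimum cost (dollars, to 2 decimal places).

Let x1 = kg of compost blend, x2 = kg of ammonium sulfate, x3 = kg of MAP, x4 = kg of muriate of potash, x5 = kg of ammonium nitrate.
Minimize 0.11x1 + 0.55x2 + 1.03x3 + 0.67x4 + 0.83x5 s.t.:
  0.02x1 + 0.21x2 + 0.11x3 + 0.34x5 ≥ 0.63   (nitrogen)
  0.46x4 ≤ 0.23   (chloride)
  x1, x2, x3, x4, x5 ≥ 0.
The minimum-cost mix takes nothing from compost blend, ammonium sulfate, MAP, muriate of potash — only ammonium nitrate. The nitrogen requirement is met with equality.
Solving gives x5 = 1.853.
Total cost: 0.83·1.853 = 1.5380.

$1.54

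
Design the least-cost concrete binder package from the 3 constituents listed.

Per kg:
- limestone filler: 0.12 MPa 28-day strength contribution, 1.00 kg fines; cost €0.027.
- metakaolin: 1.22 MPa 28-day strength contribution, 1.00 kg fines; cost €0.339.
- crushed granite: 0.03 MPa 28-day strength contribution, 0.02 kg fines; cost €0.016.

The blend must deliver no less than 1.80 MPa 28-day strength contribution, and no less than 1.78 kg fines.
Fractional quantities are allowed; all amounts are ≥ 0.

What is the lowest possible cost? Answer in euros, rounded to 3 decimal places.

Let x1 = kg of limestone filler, x2 = kg of metakaolin, x3 = kg of crushed granite.
min 0.027x1 + 0.339x2 + 0.016x3 s.t.:
  0.12x1 + 1.22x2 + 0.03x3 ≥ 1.8   (28-day strength contribution)
  1x1 + 1x2 + 0.02x3 ≥ 1.78   (fines)
  x1, x2, x3 ≥ 0.
The cheapest feasible vertex uses only limestone filler; metakaolin, crushed granite are not used. The 28-day strength contribution requirement is met with equality.
That vertex is x1 = 15.
Total cost: 0.027·15 = 0.40500.

€0.405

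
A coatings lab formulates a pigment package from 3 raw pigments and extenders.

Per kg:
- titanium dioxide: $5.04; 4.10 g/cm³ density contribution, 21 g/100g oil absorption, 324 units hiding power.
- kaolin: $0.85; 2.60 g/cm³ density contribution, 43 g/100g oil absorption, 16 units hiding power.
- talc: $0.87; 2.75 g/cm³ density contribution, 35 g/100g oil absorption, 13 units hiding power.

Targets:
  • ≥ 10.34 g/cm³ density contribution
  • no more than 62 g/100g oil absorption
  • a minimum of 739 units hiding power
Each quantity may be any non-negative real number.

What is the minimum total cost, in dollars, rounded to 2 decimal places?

This is a linear program. Let x1 = kg of titanium dioxide, x2 = kg of kaolin, x3 = kg of talc.
Minimize 5.04x1 + 0.85x2 + 0.87x3 s.t.:
  4.1x1 + 2.6x2 + 2.75x3 ≥ 10.34   (density contribution)
  21x1 + 43x2 + 35x3 ≤ 62   (oil absorption)
  324x1 + 16x2 + 13x3 ≥ 739   (hiding power)
  x1, x2, x3 ≥ 0.
All 3 inputs are positive at the optimum. There the density contribution, oil absorption, hiding power constraints are tight.
Solving gives x1 = 2.264, x2 = 0.1014, x3 = 0.2883.
Hence cost = 5.04·2.264 + 0.85·0.1014 + 0.87·0.2883 = $11.7476.

$11.75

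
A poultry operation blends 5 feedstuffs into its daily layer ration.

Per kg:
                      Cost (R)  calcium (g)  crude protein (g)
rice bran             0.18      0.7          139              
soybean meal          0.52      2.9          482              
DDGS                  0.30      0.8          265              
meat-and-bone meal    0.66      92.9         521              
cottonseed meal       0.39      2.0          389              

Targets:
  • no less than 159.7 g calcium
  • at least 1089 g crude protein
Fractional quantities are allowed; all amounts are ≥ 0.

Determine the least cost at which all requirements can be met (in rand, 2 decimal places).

R1.33

Let x1 = kg of rice bran, x2 = kg of soybean meal, x3 = kg of DDGS, x4 = kg of meat-and-bone meal, x5 = kg of cottonseed meal.
Minimize 0.18x1 + 0.52x2 + 0.3x3 + 0.66x4 + 0.39x5 s.t.:
  0.7x1 + 2.9x2 + 0.8x3 + 92.9x4 + 2x5 ≥ 159.7   (calcium)
  139x1 + 482x2 + 265x3 + 521x4 + 389x5 ≥ 1089   (crude protein)
  x1, x2, x3, x4, x5 ≥ 0.
The minimum-cost mix takes nothing from rice bran, soybean meal, DDGS — only meat-and-bone meal, cottonseed meal. Binding constraints: calcium and crude protein.
That vertex is x4 = 1.708, x5 = 0.5119.
Cost = 0.66·1.708 + 0.39·0.5119 = 1.3269.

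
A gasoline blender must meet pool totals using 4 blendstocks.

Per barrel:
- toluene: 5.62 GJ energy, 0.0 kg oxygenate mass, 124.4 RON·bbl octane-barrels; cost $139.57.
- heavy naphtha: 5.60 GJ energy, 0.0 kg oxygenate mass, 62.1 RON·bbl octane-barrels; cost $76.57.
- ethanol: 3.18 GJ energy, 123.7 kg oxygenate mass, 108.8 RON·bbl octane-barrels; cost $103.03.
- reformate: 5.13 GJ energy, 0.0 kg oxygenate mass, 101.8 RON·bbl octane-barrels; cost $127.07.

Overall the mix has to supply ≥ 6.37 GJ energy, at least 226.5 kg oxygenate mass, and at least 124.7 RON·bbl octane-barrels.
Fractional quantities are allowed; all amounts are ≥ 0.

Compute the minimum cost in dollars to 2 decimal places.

$196.14

Set it up as a linear program. Let x1 = barrels of toluene, x2 = barrels of heavy naphtha, x3 = barrels of ethanol, x4 = barrels of reformate.
Minimize 139.57x1 + 76.57x2 + 103.03x3 + 127.07x4 subject to:
  5.62x1 + 5.6x2 + 3.18x3 + 5.13x4 ≥ 6.37   (energy)
  123.7x3 ≥ 226.5   (oxygenate mass)
  124.4x1 + 62.1x2 + 108.8x3 + 101.8x4 ≥ 124.7   (octane-barrels)
  x1, x2, x3, x4 ≥ 0.
The cheapest feasible vertex uses only heavy naphtha, ethanol; toluene, reformate are not used. The energy and oxygenate mass requirements are met with equality.
That vertex is x2 = 0.0977292, x3 = 1.83104.
Objective = 76.57·0.0977292 + 103.03·1.83104 = 196.1352.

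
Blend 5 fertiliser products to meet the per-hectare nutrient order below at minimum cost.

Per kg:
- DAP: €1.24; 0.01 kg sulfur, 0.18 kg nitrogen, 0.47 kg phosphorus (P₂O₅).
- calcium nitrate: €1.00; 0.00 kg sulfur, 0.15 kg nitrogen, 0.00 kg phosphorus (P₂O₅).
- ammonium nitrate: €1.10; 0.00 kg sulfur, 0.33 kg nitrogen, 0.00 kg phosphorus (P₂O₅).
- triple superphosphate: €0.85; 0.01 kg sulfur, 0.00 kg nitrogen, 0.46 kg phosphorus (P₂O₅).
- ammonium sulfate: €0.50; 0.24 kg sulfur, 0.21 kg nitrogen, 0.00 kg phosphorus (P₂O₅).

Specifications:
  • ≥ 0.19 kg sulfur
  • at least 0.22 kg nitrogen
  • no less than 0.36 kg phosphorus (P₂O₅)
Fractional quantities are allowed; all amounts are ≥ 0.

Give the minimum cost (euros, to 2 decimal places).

€1.17

Let x1 = kg of DAP, x2 = kg of calcium nitrate, x3 = kg of ammonium nitrate, x4 = kg of triple superphosphate, x5 = kg of ammonium sulfate.
min 1.24x1 + 1x2 + 1.1x3 + 0.85x4 + 0.5x5 s.t.:
  0.01x1 + 0.01x4 + 0.24x5 ≥ 0.19   (sulfur)
  0.18x1 + 0.15x2 + 0.33x3 + 0.21x5 ≥ 0.22   (nitrogen)
  0.47x1 + 0.46x4 ≥ 0.36   (phosphorus (P₂O₅))
  x1, x2, x3, x4, x5 ≥ 0.
The optimal basis is {DAP, triple superphosphate, ammonium sulfate}; calcium nitrate, ammonium nitrate drop out. Binding constraints: sulfur, nitrogen, phosphorus (P₂O₅).
So DAP = 0.3363 kg, triple superphosphate = 0.439 kg, ammonium sulfate = 0.7594 kg.
Hence cost = 1.24·0.3363 + 0.85·0.439 + 0.5·0.7594 = €1.1699.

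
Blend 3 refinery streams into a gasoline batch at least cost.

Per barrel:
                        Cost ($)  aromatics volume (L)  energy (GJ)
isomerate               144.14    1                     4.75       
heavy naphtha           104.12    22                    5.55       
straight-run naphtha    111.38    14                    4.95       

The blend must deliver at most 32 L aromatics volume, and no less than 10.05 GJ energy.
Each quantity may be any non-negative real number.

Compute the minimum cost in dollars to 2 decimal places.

$212.73

This is a linear program. Let x1 = barrels of isomerate, x2 = barrels of heavy naphtha, x3 = barrels of straight-run naphtha.
Minimise 144.14x1 + 104.12x2 + 111.38x3 with:
  1x1 + 22x2 + 14x3 ≤ 32   (aromatics volume)
  4.75x1 + 5.55x2 + 4.95x3 ≥ 10.05   (energy)
  x1, x2, x3 ≥ 0.
The optimal basis is {isomerate, heavy naphtha}; straight-run naphtha drops out. The aromatics volume and energy requirements are met with equality.
So isomerate = 0.439616 barrels, heavy naphtha = 1.43456 barrels.
Total cost: 144.14·0.439616 + 104.12·1.43456 = 212.7326.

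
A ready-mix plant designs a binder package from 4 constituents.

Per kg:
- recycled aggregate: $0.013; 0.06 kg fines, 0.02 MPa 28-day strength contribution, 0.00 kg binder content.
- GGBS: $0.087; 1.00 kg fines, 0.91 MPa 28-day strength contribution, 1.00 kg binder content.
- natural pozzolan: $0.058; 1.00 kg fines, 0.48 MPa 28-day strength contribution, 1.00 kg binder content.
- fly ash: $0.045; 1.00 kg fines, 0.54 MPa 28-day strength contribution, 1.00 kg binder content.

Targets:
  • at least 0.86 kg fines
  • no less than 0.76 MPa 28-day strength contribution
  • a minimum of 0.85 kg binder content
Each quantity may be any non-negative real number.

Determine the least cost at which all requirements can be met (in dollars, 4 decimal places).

Set it up as a linear program. Let x1 = kg of recycled aggregate, x2 = kg of GGBS, x3 = kg of natural pozzolan, x4 = kg of fly ash.
Minimize 0.013x1 + 0.087x2 + 0.058x3 + 0.045x4 with:
  0.06x1 + 1x2 + 1x3 + 1x4 ≥ 0.86   (fines)
  0.02x1 + 0.91x2 + 0.48x3 + 0.54x4 ≥ 0.76   (28-day strength contribution)
  1x2 + 1x3 + 1x4 ≥ 0.85   (binder content)
  x1, x2, x3, x4 ≥ 0.
The optimal basis is {fly ash}; recycled aggregate, GGBS, natural pozzolan drop out. The 28-day strength contribution requirement is met with equality.
That vertex is x4 = 1.407.
Total cost: 0.045·1.407 = 0.063315.

$0.0633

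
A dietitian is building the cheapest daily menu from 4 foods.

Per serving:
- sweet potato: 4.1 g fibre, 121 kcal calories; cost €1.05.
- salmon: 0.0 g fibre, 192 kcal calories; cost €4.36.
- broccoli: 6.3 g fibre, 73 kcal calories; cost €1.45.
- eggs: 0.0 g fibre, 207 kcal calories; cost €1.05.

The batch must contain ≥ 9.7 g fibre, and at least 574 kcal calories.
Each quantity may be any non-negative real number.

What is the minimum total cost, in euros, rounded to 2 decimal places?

€3.94

Treat it as an LP. Let x1 = servings of sweet potato, x2 = servings of salmon, x3 = servings of broccoli, x4 = servings of eggs.
Minimize 1.05x1 + 4.36x2 + 1.45x3 + 1.05x4 s.t.:
  4.1x1 + 6.3x3 ≥ 9.7   (fibre)
  121x1 + 192x2 + 73x3 + 207x4 ≥ 574   (calories)
  x1, x2, x3, x4 ≥ 0.
At the optimum only sweet potato, eggs are positive (salmon, broccoli = 0). The fibre and calories requirements are met with equality.
That vertex is x1 = 2.366, x4 = 1.39.
Total cost: 1.05·2.366 + 1.05·1.39 = 3.9438.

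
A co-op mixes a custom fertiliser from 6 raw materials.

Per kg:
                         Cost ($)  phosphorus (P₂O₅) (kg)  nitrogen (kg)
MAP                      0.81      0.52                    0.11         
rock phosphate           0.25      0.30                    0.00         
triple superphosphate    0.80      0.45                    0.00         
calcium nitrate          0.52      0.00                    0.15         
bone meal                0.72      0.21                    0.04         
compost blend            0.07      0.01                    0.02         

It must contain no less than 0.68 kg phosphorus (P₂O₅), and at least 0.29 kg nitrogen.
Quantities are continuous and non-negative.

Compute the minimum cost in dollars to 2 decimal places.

Set it up as a linear program. Let x1 = kg of MAP, x2 = kg of rock phosphate, x3 = kg of triple superphosphate, x4 = kg of calcium nitrate, x5 = kg of bone meal, x6 = kg of compost blend.
Minimize 0.81x1 + 0.25x2 + 0.8x3 + 0.52x4 + 0.72x5 + 0.07x6 with:
  0.52x1 + 0.3x2 + 0.45x3 + 0.21x5 + 0.01x6 ≥ 0.68   (phosphorus (P₂O₅))
  0.11x1 + 0.15x4 + 0.04x5 + 0.02x6 ≥ 0.29   (nitrogen)
  x1, x2, x3, x4, x5, x6 ≥ 0.
At the optimum only rock phosphate, compost blend are positive (MAP, triple superphosphate, calcium nitrate, bone meal = 0). There the phosphorus (P₂O₅) and nitrogen constraints are tight.
So rock phosphate = 1.783 kg, compost blend = 14.5 kg.
Total cost: 0.25·1.783 + 0.07·14.5 = 1.4608.

$1.46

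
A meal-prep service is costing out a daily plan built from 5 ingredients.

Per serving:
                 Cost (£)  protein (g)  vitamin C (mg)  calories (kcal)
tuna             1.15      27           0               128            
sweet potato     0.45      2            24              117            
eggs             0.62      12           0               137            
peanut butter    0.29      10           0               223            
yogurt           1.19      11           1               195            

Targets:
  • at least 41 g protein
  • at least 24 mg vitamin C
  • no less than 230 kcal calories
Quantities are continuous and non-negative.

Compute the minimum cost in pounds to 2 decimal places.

This is a linear program. Let x1 = servings of tuna, x2 = servings of sweet potato, x3 = servings of eggs, x4 = servings of peanut butter, x5 = servings of yogurt.
Minimise 1.15x1 + 0.45x2 + 0.62x3 + 0.29x4 + 1.19x5 subject to:
  27x1 + 2x2 + 12x3 + 10x4 + 11x5 ≥ 41   (protein)
  24x2 + 1x5 ≥ 24   (vitamin C)
  128x1 + 117x2 + 137x3 + 223x4 + 195x5 ≥ 230   (calories)
  x1, x2, x3, x4, x5 ≥ 0.
At the optimum only sweet potato, peanut butter are positive (tuna, eggs, yogurt = 0). Binding constraints: protein and vitamin C.
Solving gives x2 = 1, x4 = 3.9.
Cost = 0.45·1 + 0.29·3.9 = 1.5810.

£1.58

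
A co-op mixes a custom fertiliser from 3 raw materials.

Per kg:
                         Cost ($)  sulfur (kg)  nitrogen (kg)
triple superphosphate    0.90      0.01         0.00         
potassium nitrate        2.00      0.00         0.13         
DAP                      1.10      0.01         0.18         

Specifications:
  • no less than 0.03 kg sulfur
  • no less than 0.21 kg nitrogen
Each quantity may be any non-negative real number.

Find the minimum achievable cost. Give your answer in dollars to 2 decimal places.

$2.93

Set it up as a linear program. Let x1 = kg of triple superphosphate, x2 = kg of potassium nitrate, x3 = kg of DAP.
Minimise 0.9x1 + 2x2 + 1.1x3 subject to:
  0.01x1 + 0.01x3 ≥ 0.03   (sulfur)
  0.13x2 + 0.18x3 ≥ 0.21   (nitrogen)
  x1, x2, x3 ≥ 0.
At the optimum only triple superphosphate, DAP are positive (potassium nitrate = 0). There the sulfur and nitrogen constraints are tight.
Solving gives x1 = 1.833, x3 = 1.167.
Objective = 0.9·1.833 + 1.1·1.167 = 2.9334.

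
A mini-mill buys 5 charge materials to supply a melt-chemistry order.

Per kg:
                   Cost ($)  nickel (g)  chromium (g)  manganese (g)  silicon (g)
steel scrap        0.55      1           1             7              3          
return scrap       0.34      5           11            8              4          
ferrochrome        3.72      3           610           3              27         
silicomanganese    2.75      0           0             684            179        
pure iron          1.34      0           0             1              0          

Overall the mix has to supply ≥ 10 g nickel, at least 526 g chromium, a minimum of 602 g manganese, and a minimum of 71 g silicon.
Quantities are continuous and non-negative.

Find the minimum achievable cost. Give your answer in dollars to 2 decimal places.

$5.98

Let x1 = kg of steel scrap, x2 = kg of return scrap, x3 = kg of ferrochrome, x4 = kg of silicomanganese, x5 = kg of pure iron.
Minimize 0.55x1 + 0.34x2 + 3.72x3 + 2.75x4 + 1.34x5 s.t.:
  1x1 + 5x2 + 3x3 ≥ 10   (nickel)
  1x1 + 11x2 + 610x3 ≥ 526   (chromium)
  7x1 + 8x2 + 3x3 + 684x4 + 1x5 ≥ 602   (manganese)
  3x1 + 4x2 + 27x3 + 179x4 ≥ 71   (silicon)
  x1, x2, x3, x4, x5 ≥ 0.
The cheapest feasible vertex uses only return scrap, ferrochrome, silicomanganese; steel scrap, pure iron are not used. Binding constraints: nickel, chromium, manganese.
That vertex is x2 = 1.499, x3 = 0.8353, x4 = 0.8589.
Objective = 0.34·1.499 + 3.72·0.8353 + 2.75·0.8589 = 5.9790.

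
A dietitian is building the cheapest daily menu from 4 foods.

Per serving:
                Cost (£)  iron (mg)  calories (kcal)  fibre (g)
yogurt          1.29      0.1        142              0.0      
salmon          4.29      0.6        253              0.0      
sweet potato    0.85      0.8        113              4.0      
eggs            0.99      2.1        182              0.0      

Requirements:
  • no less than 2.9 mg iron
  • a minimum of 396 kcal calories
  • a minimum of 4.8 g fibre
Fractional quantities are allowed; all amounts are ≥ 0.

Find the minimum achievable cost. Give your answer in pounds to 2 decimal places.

£2.44

Set it up as a linear program. Let x1 = servings of yogurt, x2 = servings of salmon, x3 = servings of sweet potato, x4 = servings of eggs.
min 1.29x1 + 4.29x2 + 0.85x3 + 0.99x4 with:
  0.1x1 + 0.6x2 + 0.8x3 + 2.1x4 ≥ 2.9   (iron)
  142x1 + 253x2 + 113x3 + 182x4 ≥ 396   (calories)
  4x3 ≥ 4.8   (fibre)
  x1, x2, x3, x4 ≥ 0.
At the optimum only sweet potato, eggs are positive (yogurt, salmon = 0). There the calories and fibre constraints are tight.
So sweet potato = 1.2 servings, eggs = 1.431 servings.
Hence cost = 0.85·1.2 + 0.99·1.431 = £2.4367.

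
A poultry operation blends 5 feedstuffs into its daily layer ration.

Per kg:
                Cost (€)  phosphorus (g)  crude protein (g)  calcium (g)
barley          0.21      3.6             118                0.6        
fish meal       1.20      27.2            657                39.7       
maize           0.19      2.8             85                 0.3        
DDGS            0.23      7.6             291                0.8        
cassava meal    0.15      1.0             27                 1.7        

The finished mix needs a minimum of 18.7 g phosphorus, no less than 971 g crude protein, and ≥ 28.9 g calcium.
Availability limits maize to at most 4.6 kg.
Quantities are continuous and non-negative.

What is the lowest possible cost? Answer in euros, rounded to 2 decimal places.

€1.24

Treat it as an LP. Let x1 = kg of barley, x2 = kg of fish meal, x3 = kg of maize, x4 = kg of DDGS, x5 = kg of cassava meal.
Minimize 0.21x1 + 1.2x2 + 0.19x3 + 0.23x4 + 0.15x5 s.t.:
  3.6x1 + 27.2x2 + 2.8x3 + 7.6x4 + 1x5 ≥ 18.7   (phosphorus)
  118x1 + 657x2 + 85x3 + 291x4 + 27x5 ≥ 971   (crude protein)
  0.6x1 + 39.7x2 + 0.3x3 + 0.8x4 + 1.7x5 ≥ 28.9   (calcium)
  x3 ≤ 4.6
  x1, x2, x3, x4, x5 ≥ 0.
The optimal basis is {fish meal, DDGS}; barley, maize, cassava meal drop out. The crude protein and calcium requirements are met with equality.
Optimal quantities: fish meal = 0.6922 kg, DDGS = 1.774 kg.
Total cost: 1.2·0.6922 + 0.23·1.774 = 1.2387.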